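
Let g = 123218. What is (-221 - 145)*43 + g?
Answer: 107480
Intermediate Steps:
(-221 - 145)*43 + g = (-221 - 145)*43 + 123218 = -366*43 + 123218 = -15738 + 123218 = 107480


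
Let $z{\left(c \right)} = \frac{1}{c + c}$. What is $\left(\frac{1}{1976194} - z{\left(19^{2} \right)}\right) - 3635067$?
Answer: $- \frac{1296639366391007}{356703017} \approx -3.6351 \cdot 10^{6}$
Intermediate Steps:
$z{\left(c \right)} = \frac{1}{2 c}$
$\left(\frac{1}{1976194} - z{\left(19^{2} \right)}\right) - 3635067 = \left(\frac{1}{1976194} - \frac{1}{2 \cdot 19^{2}}\right) - 3635067 = \left(\frac{1}{1976194} - \frac{1}{2 \cdot 361}\right) - 3635067 = \left(\frac{1}{1976194} - \frac{1}{2} \cdot \frac{1}{361}\right) - 3635067 = \left(\frac{1}{1976194} - \frac{1}{722}\right) - 3635067 = - \frac{493868}{356703017} - 3635067 = - \frac{1296639366391007}{356703017}$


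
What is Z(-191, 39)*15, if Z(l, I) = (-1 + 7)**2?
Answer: 540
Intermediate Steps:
Z(l, I) = 36 (Z(l, I) = 6**2 = 36)
Z(-191, 39)*15 = 36*15 = 540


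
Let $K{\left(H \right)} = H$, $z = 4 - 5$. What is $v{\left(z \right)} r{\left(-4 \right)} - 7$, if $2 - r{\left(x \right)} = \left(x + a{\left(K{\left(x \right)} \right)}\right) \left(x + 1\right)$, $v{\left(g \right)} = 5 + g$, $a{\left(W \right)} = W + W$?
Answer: $-143$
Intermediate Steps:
$z = -1$ ($z = 4 - 5 = -1$)
$a{\left(W \right)} = 2 W$
$r{\left(x \right)} = 2 - 3 x \left(1 + x\right)$ ($r{\left(x \right)} = 2 - \left(x + 2 x\right) \left(x + 1\right) = 2 - 3 x \left(1 + x\right)$)
$v{\left(z \right)} r{\left(-4 \right)} - 7 = \left(5 - 1\right) \left(2 - -12 - 3 \left(-4\right)^{2}\right) - 7 = 4 \left(2 + 12 - 48\right) - 7 = 4 \left(-34\right) - 7 = -136 - 7 = -143$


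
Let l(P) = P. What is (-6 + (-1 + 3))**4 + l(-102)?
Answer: 154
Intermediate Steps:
(-6 + (-1 + 3))**4 + l(-102) = (-6 + (-1 + 3))**4 - 102 = (-6 + 2)**4 - 102 = (-4)**4 - 102 = 256 - 102 = 154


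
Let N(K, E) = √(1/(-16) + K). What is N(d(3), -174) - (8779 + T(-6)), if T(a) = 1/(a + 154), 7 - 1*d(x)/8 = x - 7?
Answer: -1299293/148 + √1407/4 ≈ -8769.6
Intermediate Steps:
d(x) = 112 - 8*x (d(x) = 56 - 8*(x - 7) = 56 - 8*(-7 + x) = 56 + (56 - 8*x) = 112 - 8*x)
T(a) = 1/(154 + a)
N(K, E) = √(-1/16 + K)
N(d(3), -174) - (8779 + T(-6)) = √(-1 + 16*(112 - 8*3))/4 - (8779 + 1/(154 - 6)) = √(-1 + 16*(112 - 24))/4 - (8779 + 1/148) = √(-1 + 16*88)/4 - (8779 + 1/148) = √(-1 + 1408)/4 - 1*1299293/148 = √1407/4 - 1299293/148 = -1299293/148 + √1407/4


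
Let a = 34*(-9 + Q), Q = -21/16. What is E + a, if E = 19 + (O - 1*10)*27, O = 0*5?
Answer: -4813/8 ≈ -601.63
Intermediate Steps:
Q = -21/16 (Q = -21*1/16 = -21/16 ≈ -1.3125)
O = 0
E = -251 (E = 19 + (0 - 1*10)*27 = 19 + (0 - 10)*27 = 19 - 10*27 = 19 - 270 = -251)
a = -2805/8 (a = 34*(-9 - 21/16) = 34*(-165/16) = -2805/8 ≈ -350.63)
E + a = -251 - 2805/8 = -4813/8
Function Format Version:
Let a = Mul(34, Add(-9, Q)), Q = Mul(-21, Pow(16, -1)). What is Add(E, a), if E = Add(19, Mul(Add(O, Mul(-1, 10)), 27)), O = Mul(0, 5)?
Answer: Rational(-4813, 8) ≈ -601.63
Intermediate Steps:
Q = Rational(-21, 16) (Q = Mul(-21, Rational(1, 16)) = Rational(-21, 16) ≈ -1.3125)
O = 0
E = -251 (E = Add(19, Mul(Add(0, Mul(-1, 10)), 27)) = Add(19, Mul(Add(0, -10), 27)) = Add(19, Mul(-10, 27)) = Add(19, -270) = -251)
a = Rational(-2805, 8) (a = Mul(34, Add(-9, Rational(-21, 16))) = Mul(34, Rational(-165, 16)) = Rational(-2805, 8) ≈ -350.63)
Add(E, a) = Add(-251, Rational(-2805, 8)) = Rational(-4813, 8)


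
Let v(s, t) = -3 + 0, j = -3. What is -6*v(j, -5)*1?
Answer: 18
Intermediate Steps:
v(s, t) = -3
-6*v(j, -5)*1 = -6*(-3)*1 = 18*1 = 18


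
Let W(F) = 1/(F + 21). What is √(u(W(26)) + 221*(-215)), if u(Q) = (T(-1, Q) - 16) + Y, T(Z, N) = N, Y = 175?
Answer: I*√104609357/47 ≈ 217.61*I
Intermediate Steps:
W(F) = 1/(21 + F)
u(Q) = 159 + Q (u(Q) = (Q - 16) + 175 = (-16 + Q) + 175 = 159 + Q)
√(u(W(26)) + 221*(-215)) = √((159 + 1/(21 + 26)) + 221*(-215)) = √((159 + 1/47) - 47515) = √(7474/47 - 47515) = √(-2225731/47) = I*√104609357/47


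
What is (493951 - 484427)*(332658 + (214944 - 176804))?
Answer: 3531480152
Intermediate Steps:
(493951 - 484427)*(332658 + (214944 - 176804)) = 9524*(332658 + 38140) = 9524*370798 = 3531480152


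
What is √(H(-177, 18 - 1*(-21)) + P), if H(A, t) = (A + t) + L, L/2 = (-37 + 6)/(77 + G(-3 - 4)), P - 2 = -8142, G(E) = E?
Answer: I*√10141635/35 ≈ 90.988*I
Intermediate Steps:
P = -8140 (P = 2 - 8142 = -8140)
L = -31/35 (L = 2*((-37 + 6)/(77 + (-3 - 4))) = 2*(-31/(77 - 7)) = 2*(-31/70) = -31/35 ≈ -0.88571)
H(A, t) = -31/35 + A + t (H(A, t) = (A + t) - 31/35 = -31/35 + A + t)
√(H(-177, 18 - 1*(-21)) + P) = √((-31/35 - 177 + (18 - 1*(-21))) - 8140) = √((-31/35 - 177 + (18 + 21)) - 8140) = √((-31/35 - 177 + 39) - 8140) = √(-4861/35 - 8140) = √(-289761/35) = I*√10141635/35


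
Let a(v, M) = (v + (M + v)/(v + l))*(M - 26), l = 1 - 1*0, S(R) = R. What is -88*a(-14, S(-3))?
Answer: -421080/13 ≈ -32391.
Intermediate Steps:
l = 1 (l = 1 + 0 = 1)
a(v, M) = (-26 + M)*(v + (M + v)/(1 + v)) (a(v, M) = (v + (M + v)/(v + 1))*(M - 26) = (v + (M + v)/(1 + v))*(-26 + M) = (-26 + M)*(v + (M + v)/(1 + v)))
-88*a(-14, S(-3)) = -88*((-3)**2 - 52*(-14) - 26*(-3) - 26*(-14)**2 - 3*(-14)**2 + 2*(-3)*(-14))/(1 - 14) = -88*(9 + 728 + 78 - 26*196 - 3*196 + 84)/(-13) = -(-88)*(9 + 728 + 78 - 5096 - 588 + 84)/13 = -(-88)*(-4785)/13 = -88*4785/13 = -421080/13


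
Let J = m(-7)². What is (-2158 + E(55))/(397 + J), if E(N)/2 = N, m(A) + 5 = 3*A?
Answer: -2048/1073 ≈ -1.9087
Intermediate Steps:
m(A) = -5 + 3*A
J = 676 (J = (-5 + 3*(-7))² = (-5 - 21)² = (-26)² = 676)
E(N) = 2*N
(-2158 + E(55))/(397 + J) = (-2158 + 2*55)/(397 + 676) = (-2158 + 110)/1073 = -2048*1/1073 = -2048/1073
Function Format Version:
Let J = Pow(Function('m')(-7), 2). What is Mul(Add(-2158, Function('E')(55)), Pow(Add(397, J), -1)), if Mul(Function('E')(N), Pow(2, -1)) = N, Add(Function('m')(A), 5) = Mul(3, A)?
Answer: Rational(-2048, 1073) ≈ -1.9087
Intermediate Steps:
Function('m')(A) = Add(-5, Mul(3, A))
J = 676 (J = Pow(Add(-5, Mul(3, -7)), 2) = Pow(Add(-5, -21), 2) = Pow(-26, 2) = 676)
Function('E')(N) = Mul(2, N)
Mul(Add(-2158, Function('E')(55)), Pow(Add(397, J), -1)) = Mul(Add(-2158, Mul(2, 55)), Pow(Add(397, 676), -1)) = Mul(Add(-2158, 110), Pow(1073, -1)) = Mul(-2048, Rational(1, 1073)) = Rational(-2048, 1073)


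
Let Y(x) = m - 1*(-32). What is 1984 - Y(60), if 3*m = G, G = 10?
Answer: 5846/3 ≈ 1948.7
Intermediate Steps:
m = 10/3 (m = (1/3)*10 = 10/3 ≈ 3.3333)
Y(x) = 106/3 (Y(x) = 10/3 - 1*(-32) = 10/3 + 32 = 106/3)
1984 - Y(60) = 1984 - 1*106/3 = 1984 - 106/3 = 5846/3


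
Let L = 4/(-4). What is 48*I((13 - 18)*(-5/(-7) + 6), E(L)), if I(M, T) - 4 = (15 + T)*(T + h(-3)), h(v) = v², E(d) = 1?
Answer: 7872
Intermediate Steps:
L = -1 (L = 4*(-¼) = -1)
I(M, T) = 4 + (9 + T)*(15 + T) (I(M, T) = 4 + (15 + T)*(T + (-3)²) = 4 + (15 + T)*(T + 9) = 4 + (15 + T)*(9 + T) = 4 + (9 + T)*(15 + T))
48*I((13 - 18)*(-5/(-7) + 6), E(L)) = 48*(139 + 1² + 24*1) = 48*(139 + 1 + 24) = 48*164 = 7872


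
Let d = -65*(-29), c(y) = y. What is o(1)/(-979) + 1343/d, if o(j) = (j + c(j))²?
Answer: 1307257/1845415 ≈ 0.70838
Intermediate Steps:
d = 1885
o(j) = 4*j² (o(j) = (j + j)² = (2*j)² = 4*j²)
o(1)/(-979) + 1343/d = (4*1²)/(-979) + 1343/1885 = (4*1)*(-1/979) + 1343*(1/1885) = 4*(-1/979) + 1343/1885 = -4/979 + 1343/1885 = 1307257/1845415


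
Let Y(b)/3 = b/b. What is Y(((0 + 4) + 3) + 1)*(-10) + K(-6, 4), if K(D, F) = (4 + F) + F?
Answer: -18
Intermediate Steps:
K(D, F) = 4 + 2*F
Y(b) = 3 (Y(b) = 3*(b/b) = 3*1 = 3)
Y(((0 + 4) + 3) + 1)*(-10) + K(-6, 4) = 3*(-10) + (4 + 2*4) = -30 + (4 + 8) = -30 + 12 = -18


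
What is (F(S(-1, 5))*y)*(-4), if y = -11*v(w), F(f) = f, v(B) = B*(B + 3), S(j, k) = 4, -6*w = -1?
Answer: 836/9 ≈ 92.889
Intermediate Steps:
w = ⅙ (w = -⅙*(-1) = ⅙ ≈ 0.16667)
v(B) = B*(3 + B)
y = -209/36 (y = -11*(3 + ⅙)/6 = -11*19/(6*6) = -11*19/36 = -209/36 ≈ -5.8056)
(F(S(-1, 5))*y)*(-4) = (4*(-209/36))*(-4) = -209/9*(-4) = 836/9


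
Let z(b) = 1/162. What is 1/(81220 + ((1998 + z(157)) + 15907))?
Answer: 162/16058251 ≈ 1.0088e-5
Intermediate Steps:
z(b) = 1/162
1/(81220 + ((1998 + z(157)) + 15907)) = 1/(81220 + ((1998 + 1/162) + 15907)) = 1/(81220 + (323677/162 + 15907)) = 1/(81220 + 2900611/162) = 1/(16058251/162) = 162/16058251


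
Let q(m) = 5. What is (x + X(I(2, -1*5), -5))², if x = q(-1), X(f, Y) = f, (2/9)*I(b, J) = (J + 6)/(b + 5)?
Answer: 6241/196 ≈ 31.842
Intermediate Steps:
I(b, J) = 9*(6 + J)/(2*(5 + b)) (I(b, J) = 9*((J + 6)/(b + 5))/2 = 9*((6 + J)/(5 + b))/2 = 9*(6 + J)/(2*(5 + b)))
x = 5
(x + X(I(2, -1*5), -5))² = (5 + 9*(6 - 1*5)/(2*(5 + 2)))² = (5 + (9/2)*(6 - 5)/7)² = (5 + (9/2)*(⅐)*1)² = (5 + 9/14)² = (79/14)² = 6241/196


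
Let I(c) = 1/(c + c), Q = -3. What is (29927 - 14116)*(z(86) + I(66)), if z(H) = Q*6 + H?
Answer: 141935347/132 ≈ 1.0753e+6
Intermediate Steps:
I(c) = 1/(2*c)
z(H) = -18 + H (z(H) = -3*6 + H = -18 + H)
(29927 - 14116)*(z(86) + I(66)) = (29927 - 14116)*((-18 + 86) + (½)/66) = 15811*(68 + (½)*(1/66)) = 15811*(68 + 1/132) = 15811*(8977/132) = 141935347/132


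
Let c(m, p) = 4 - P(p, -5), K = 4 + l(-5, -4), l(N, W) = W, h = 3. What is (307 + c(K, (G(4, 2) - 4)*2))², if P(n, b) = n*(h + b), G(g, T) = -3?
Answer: 80089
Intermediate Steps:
P(n, b) = n*(3 + b)
K = 0 (K = 4 - 4 = 0)
c(m, p) = 4 + 2*p (c(m, p) = 4 - p*(3 - 5) = 4 - p*(-2) = 4 - (-2)*p = 4 + 2*p)
(307 + c(K, (G(4, 2) - 4)*2))² = (307 + (4 + 2*((-3 - 4)*2)))² = (307 + (4 + 2*(-7*2)))² = (307 + (4 + 2*(-14)))² = (307 + (4 - 28))² = (307 - 24)² = 283² = 80089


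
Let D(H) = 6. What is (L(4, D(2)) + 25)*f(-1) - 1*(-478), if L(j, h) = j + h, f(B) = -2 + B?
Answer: 373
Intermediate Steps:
L(j, h) = h + j
(L(4, D(2)) + 25)*f(-1) - 1*(-478) = ((6 + 4) + 25)*(-2 - 1) - 1*(-478) = (10 + 25)*(-3) + 478 = 35*(-3) + 478 = -105 + 478 = 373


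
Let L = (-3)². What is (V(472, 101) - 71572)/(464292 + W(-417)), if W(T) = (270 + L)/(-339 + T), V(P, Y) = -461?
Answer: -6050772/39000497 ≈ -0.15515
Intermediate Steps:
L = 9
W(T) = 279/(-339 + T) (W(T) = (270 + 9)/(-339 + T) = 279/(-339 + T))
(V(472, 101) - 71572)/(464292 + W(-417)) = (-461 - 71572)/(464292 + 279/(-339 - 417)) = -72033/(464292 + 279/(-756)) = -72033/(464292 + 279*(-1/756)) = -72033/(464292 - 31/84) = -72033/39000497/84 = -72033*84/39000497 = -6050772/39000497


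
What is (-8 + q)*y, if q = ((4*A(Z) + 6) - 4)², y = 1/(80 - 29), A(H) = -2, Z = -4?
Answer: 28/51 ≈ 0.54902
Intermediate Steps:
y = 1/51 ≈ 0.019608
q = 36 (q = ((4*(-2) + 6) - 4)² = ((-8 + 6) - 4)² = (-2 - 4)² = (-6)² = 36)
(-8 + q)*y = (-8 + 36)*(1/51) = 28*(1/51) = 28/51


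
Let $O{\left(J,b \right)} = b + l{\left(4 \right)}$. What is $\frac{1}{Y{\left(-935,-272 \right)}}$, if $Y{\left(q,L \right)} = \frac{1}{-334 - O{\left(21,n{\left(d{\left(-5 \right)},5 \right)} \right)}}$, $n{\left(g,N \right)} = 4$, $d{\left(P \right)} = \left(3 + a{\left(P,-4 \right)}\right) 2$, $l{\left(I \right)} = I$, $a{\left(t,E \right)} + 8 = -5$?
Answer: $-342$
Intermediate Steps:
$a{\left(t,E \right)} = -13$ ($a{\left(t,E \right)} = -8 - 5 = -13$)
$d{\left(P \right)} = -20$ ($d{\left(P \right)} = \left(3 - 13\right) 2 = \left(-10\right) 2 = -20$)
$O{\left(J,b \right)} = 4 + b$ ($O{\left(J,b \right)} = b + 4 = 4 + b$)
$Y{\left(q,L \right)} = - \frac{1}{342}$ ($Y{\left(q,L \right)} = \frac{1}{-334 - \left(4 + 4\right)} = \frac{1}{-334 - 8} = \frac{1}{-342} = - \frac{1}{342}$)
$\frac{1}{Y{\left(-935,-272 \right)}} = \frac{1}{- \frac{1}{342}} = -342$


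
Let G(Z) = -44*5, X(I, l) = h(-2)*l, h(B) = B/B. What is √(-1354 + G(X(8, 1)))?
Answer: I*√1574 ≈ 39.674*I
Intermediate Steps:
h(B) = 1
X(I, l) = l (X(I, l) = 1*l = l)
G(Z) = -220
√(-1354 + G(X(8, 1))) = √(-1354 - 220) = √(-1574) = I*√1574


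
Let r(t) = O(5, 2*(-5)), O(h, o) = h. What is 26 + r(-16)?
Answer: 31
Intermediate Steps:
r(t) = 5
26 + r(-16) = 26 + 5 = 31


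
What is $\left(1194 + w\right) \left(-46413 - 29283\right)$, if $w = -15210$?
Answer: $1060955136$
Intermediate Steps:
$\left(1194 + w\right) \left(-46413 - 29283\right) = \left(1194 - 15210\right) \left(-46413 - 29283\right) = \left(-14016\right) \left(-75696\right) = 1060955136$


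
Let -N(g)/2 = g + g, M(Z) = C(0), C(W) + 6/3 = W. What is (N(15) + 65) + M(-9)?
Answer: 3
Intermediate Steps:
C(W) = -2 + W
M(Z) = -2 (M(Z) = -2 + 0 = -2)
N(g) = -4*g (N(g) = -2*(g + g) = -4*g)
(N(15) + 65) + M(-9) = (-4*15 + 65) - 2 = (-60 + 65) - 2 = 5 - 2 = 3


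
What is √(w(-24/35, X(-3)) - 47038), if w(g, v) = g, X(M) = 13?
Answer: I*√57622390/35 ≈ 216.88*I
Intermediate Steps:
√(w(-24/35, X(-3)) - 47038) = √(-24/35 - 47038) = √(-1646354/35) = I*√57622390/35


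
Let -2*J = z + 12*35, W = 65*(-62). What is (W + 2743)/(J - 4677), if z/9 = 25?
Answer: 26/101 ≈ 0.25743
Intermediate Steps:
z = 225 (z = 9*25 = 225)
W = -4030
J = -645/2 (J = -(225 + 12*35)/2 = -(225 + 420)/2 = -½*645 = -645/2 ≈ -322.50)
(W + 2743)/(J - 4677) = (-4030 + 2743)/(-645/2 - 4677) = -1287/(-9999/2) = -1287*(-2/9999) = 26/101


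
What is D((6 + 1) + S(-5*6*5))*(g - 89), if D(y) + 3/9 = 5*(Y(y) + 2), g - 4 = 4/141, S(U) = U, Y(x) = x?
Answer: 25351796/423 ≈ 59933.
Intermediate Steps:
g = 568/141 (g = 4 + 4/141 = 568/141 ≈ 4.0284)
D(y) = 29/3 + 5*y (D(y) = -⅓ + 5*(y + 2) = -⅓ + 5*(2 + y) = -⅓ + (10 + 5*y) = 29/3 + 5*y)
D((6 + 1) + S(-5*6*5))*(g - 89) = (29/3 + 5*((6 + 1) - 5*6*5))*(568/141 - 89) = (29/3 + 5*(7 - 30*5))*(-11981/141) = (29/3 + 5*(7 - 150))*(-11981/141) = (29/3 + 5*(-143))*(-11981/141) = (29/3 - 715)*(-11981/141) = -2116/3*(-11981/141) = 25351796/423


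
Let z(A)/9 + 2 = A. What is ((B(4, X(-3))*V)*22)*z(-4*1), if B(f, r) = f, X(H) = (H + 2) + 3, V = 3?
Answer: -14256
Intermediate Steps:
z(A) = -18 + 9*A
X(H) = 5 + H (X(H) = (2 + H) + 3 = 5 + H)
((B(4, X(-3))*V)*22)*z(-4*1) = ((4*3)*22)*(-18 + 9*(-4*1)) = (12*22)*(-18 + 9*(-4)) = 264*(-18 - 36) = 264*(-54) = -14256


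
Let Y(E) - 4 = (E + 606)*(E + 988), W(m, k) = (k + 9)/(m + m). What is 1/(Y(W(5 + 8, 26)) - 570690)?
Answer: 676/20408157 ≈ 3.3124e-5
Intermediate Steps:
W(m, k) = (9 + k)/(2*m) (W(m, k) = (9 + k)/((2*m)) = (9 + k)*(1/(2*m)) = (9 + k)/(2*m))
Y(E) = 4 + (606 + E)*(988 + E) (Y(E) = 4 + (E + 606)*(E + 988) = 4 + (606 + E)*(988 + E))
1/(Y(W(5 + 8, 26)) - 570690) = 1/((598732 + ((9 + 26)/(2*(5 + 8)))² + 1594*((9 + 26)/(2*(5 + 8)))) - 570690) = 1/((598732 + ((½)*35/13)² + 1594*((½)*35/13)) - 570690) = 1/((598732 + ((½)*(1/13)*35)² + 1594*((½)*(1/13)*35)) - 570690) = 1/((598732 + (35/26)² + 1594*(35/26)) - 570690) = 1/((598732 + 1225/676 + 27895/13) - 570690) = 1/(406194597/676 - 570690) = 1/(20408157/676) = 676/20408157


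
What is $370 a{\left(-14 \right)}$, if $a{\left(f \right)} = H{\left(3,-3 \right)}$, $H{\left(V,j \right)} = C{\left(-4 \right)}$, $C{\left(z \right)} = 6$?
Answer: $2220$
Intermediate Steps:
$H{\left(V,j \right)} = 6$
$a{\left(f \right)} = 6$
$370 a{\left(-14 \right)} = 370 \cdot 6 = 2220$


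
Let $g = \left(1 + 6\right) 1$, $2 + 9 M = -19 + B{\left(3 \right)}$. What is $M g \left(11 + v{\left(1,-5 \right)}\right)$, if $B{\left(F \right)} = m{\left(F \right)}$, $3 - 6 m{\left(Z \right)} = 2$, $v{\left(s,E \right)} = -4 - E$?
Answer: $- \frac{1750}{9} \approx -194.44$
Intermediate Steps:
$m{\left(Z \right)} = \frac{1}{6}$ ($m{\left(Z \right)} = \frac{1}{2} - \frac{1}{3} = \frac{1}{6}$)
$B{\left(F \right)} = \frac{1}{6}$
$M = - \frac{125}{54}$ ($M = - \frac{2}{9} + \frac{-19 + \frac{1}{6}}{9} = - \frac{2}{9} + \frac{1}{9} \left(- \frac{113}{6}\right) = - \frac{2}{9} - \frac{113}{54} = - \frac{125}{54} \approx -2.3148$)
$g = 7$ ($g = 7 \cdot 1 = 7$)
$M g \left(11 + v{\left(1,-5 \right)}\right) = \left(- \frac{125}{54}\right) 7 \left(11 - -1\right) = - \frac{875 \left(11 + \left(-4 + 5\right)\right)}{54} = - \frac{875 \left(11 + 1\right)}{54} = \left(- \frac{875}{54}\right) 12 = - \frac{1750}{9}$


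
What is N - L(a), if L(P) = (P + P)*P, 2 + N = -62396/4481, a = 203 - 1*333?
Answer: -151529158/4481 ≈ -33816.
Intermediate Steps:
a = -130 (a = 203 - 333 = -130)
N = -71358/4481 (N = -2 - 62396/4481 = -71358/4481 ≈ -15.925)
L(P) = 2*P² (L(P) = (2*P)*P = 2*P²)
N - L(a) = -71358/4481 - 2*(-130)² = -71358/4481 - 2*16900 = -71358/4481 - 1*33800 = -71358/4481 - 33800 = -151529158/4481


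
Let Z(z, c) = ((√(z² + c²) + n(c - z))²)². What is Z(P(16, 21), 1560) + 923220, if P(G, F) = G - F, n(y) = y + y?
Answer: 244953665748845 + 765630865000*√97345 ≈ 4.8383e+14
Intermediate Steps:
n(y) = 2*y
Z(z, c) = (√(c² + z²) - 2*z + 2*c)⁴ (Z(z, c) = ((√(z² + c²) + 2*(c - z))²)² = ((√(c² + z²) + (-2*z + 2*c))²)² = ((√(c² + z²) - 2*z + 2*c)²)² = (√(c² + z²) - 2*z + 2*c)⁴)
Z(P(16, 21), 1560) + 923220 = (√(1560² + (16 - 1*21)²) - 2*(16 - 1*21) + 2*1560)⁴ + 923220 = (√(2433600 + (16 - 21)²) - 2*(16 - 21) + 3120)⁴ + 923220 = (√(2433600 + (-5)²) - 2*(-5) + 3120)⁴ + 923220 = (√(2433600 + 25) + 10 + 3120)⁴ + 923220 = (√2433625 + 10 + 3120)⁴ + 923220 = (5*√97345 + 10 + 3120)⁴ + 923220 = (3130 + 5*√97345)⁴ + 923220 = 923220 + (3130 + 5*√97345)⁴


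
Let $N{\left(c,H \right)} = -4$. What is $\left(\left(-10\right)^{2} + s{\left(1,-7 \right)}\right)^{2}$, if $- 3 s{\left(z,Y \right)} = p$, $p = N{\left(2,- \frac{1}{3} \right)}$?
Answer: $\frac{92416}{9} \approx 10268.0$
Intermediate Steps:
$p = -4$
$s{\left(z,Y \right)} = \frac{4}{3}$ ($s{\left(z,Y \right)} = \left(- \frac{1}{3}\right) \left(-4\right) = \frac{4}{3}$)
$\left(\left(-10\right)^{2} + s{\left(1,-7 \right)}\right)^{2} = \left(\left(-10\right)^{2} + \frac{4}{3}\right)^{2} = \left(100 + \frac{4}{3}\right)^{2} = \left(\frac{304}{3}\right)^{2} = \frac{92416}{9}$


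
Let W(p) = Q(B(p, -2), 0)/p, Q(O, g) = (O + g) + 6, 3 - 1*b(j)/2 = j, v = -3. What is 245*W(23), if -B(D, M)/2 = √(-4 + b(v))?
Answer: 1470/23 - 980*√2/23 ≈ 3.6552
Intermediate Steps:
b(j) = 6 - 2*j
B(D, M) = -4*√2 (B(D, M) = -2*√(-4 + (6 - 2*(-3))) = -2*√(-4 + (6 + 6)) = -2*√(-4 + 12) = -4*√2)
Q(O, g) = 6 + O + g
W(p) = (6 - 4*√2)/p (W(p) = (6 - 4*√2 + 0)/p = (6 - 4*√2)/p)
245*W(23) = 245*(2*(3 - 2*√2)/23) = 245*(2*(1/23)*(3 - 2*√2)) = 245*(6/23 - 4*√2/23) = 1470/23 - 980*√2/23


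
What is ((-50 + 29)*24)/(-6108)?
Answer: 42/509 ≈ 0.082515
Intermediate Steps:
((-50 + 29)*24)/(-6108) = -21*24*(-1/6108) = -504*(-1/6108) = 42/509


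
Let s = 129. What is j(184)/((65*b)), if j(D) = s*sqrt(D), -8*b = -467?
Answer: 2064*sqrt(46)/30355 ≈ 0.46117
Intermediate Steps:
b = 467/8 (b = -1/8*(-467) = 467/8 ≈ 58.375)
j(D) = 129*sqrt(D)
j(184)/((65*b)) = (129*sqrt(184))/((65*(467/8))) = (129*(2*sqrt(46)))/(30355/8) = (258*sqrt(46))*(8/30355) = 2064*sqrt(46)/30355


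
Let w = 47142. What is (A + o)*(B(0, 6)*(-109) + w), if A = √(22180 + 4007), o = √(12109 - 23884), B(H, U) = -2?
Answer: 47360*√26187 + 236800*I*√471 ≈ 7.664e+6 + 5.1392e+6*I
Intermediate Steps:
o = 5*I*√471 (o = √(-11775) = 5*I*√471 ≈ 108.51*I)
A = √26187 ≈ 161.82
(A + o)*(B(0, 6)*(-109) + w) = (√26187 + 5*I*√471)*(-2*(-109) + 47142) = (√26187 + 5*I*√471)*(218 + 47142) = (√26187 + 5*I*√471)*47360 = 47360*√26187 + 236800*I*√471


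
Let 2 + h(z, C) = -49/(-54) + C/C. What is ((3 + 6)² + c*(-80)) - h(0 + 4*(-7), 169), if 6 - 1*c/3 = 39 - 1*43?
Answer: -125221/54 ≈ -2318.9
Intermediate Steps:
c = 30 (c = 18 - 3*(39 - 1*43) = 18 - 3*(39 - 43) = 18 - 3*(-4) = 18 + 12 = 30)
h(z, C) = -5/54 (h(z, C) = -2 + (-49/(-54) + C/C) = -2 + (-49*(-1/54) + 1) = -2 + (49/54 + 1) = -2 + 103/54 = -5/54)
((3 + 6)² + c*(-80)) - h(0 + 4*(-7), 169) = ((3 + 6)² + 30*(-80)) - 1*(-5/54) = (9² - 2400) + 5/54 = (81 - 2400) + 5/54 = -2319 + 5/54 = -125221/54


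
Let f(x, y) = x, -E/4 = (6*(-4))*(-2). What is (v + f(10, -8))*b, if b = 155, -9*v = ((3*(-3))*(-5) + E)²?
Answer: -370605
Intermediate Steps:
E = -192 (E = -4*6*(-4)*(-2) = -(-96)*(-2) = -4*48 = -192)
v = -2401 (v = -((3*(-3))*(-5) - 192)²/9 = -(-9*(-5) - 192)²/9 = -(45 - 192)²/9 = -⅑*(-147)² = -⅑*21609 = -2401)
(v + f(10, -8))*b = (-2401 + 10)*155 = -2391*155 = -370605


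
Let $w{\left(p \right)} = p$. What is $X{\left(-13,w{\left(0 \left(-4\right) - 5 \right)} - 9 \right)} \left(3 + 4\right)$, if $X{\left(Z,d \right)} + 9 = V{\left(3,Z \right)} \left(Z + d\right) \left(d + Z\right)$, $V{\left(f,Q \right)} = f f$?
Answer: $45864$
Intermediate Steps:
$V{\left(f,Q \right)} = f^{2}$
$X{\left(Z,d \right)} = -9 + 9 \left(Z + d\right)^{2}$ ($X{\left(Z,d \right)} = -9 + 3^{2} \left(Z + d\right) \left(d + Z\right) = -9 + 9 \left(Z + d\right) \left(Z + d\right) = -9 + 9 \left(Z + d\right)^{2}$)
$X{\left(-13,w{\left(0 \left(-4\right) - 5 \right)} - 9 \right)} \left(3 + 4\right) = \left(-9 + 9 \left(-13 + \left(\left(0 \left(-4\right) - 5\right) - 9\right)\right)^{2}\right) \left(3 + 4\right) = \left(-9 + 9 \left(-13 + \left(\left(0 - 5\right) - 9\right)\right)^{2}\right) 7 = \left(-9 + 9 \left(-13 - 14\right)^{2}\right) 7 = \left(-9 + 9 \left(-27\right)^{2}\right) 7 = \left(-9 + 9 \cdot 729\right) 7 = \left(-9 + 6561\right) 7 = 6552 \cdot 7 = 45864$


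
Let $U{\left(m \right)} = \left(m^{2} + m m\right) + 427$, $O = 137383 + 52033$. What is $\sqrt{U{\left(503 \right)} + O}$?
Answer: $\sqrt{695861} \approx 834.18$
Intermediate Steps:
$O = 189416$
$U{\left(m \right)} = 427 + 2 m^{2}$ ($U{\left(m \right)} = \left(m^{2} + m^{2}\right) + 427 = 2 m^{2} + 427 = 427 + 2 m^{2}$)
$\sqrt{U{\left(503 \right)} + O} = \sqrt{\left(427 + 2 \cdot 503^{2}\right) + 189416} = \sqrt{\left(427 + 2 \cdot 253009\right) + 189416} = \sqrt{\left(427 + 506018\right) + 189416} = \sqrt{506445 + 189416} = \sqrt{695861}$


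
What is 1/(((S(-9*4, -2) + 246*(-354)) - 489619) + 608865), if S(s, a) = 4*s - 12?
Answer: 1/32006 ≈ 3.1244e-5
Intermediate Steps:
S(s, a) = -12 + 4*s
1/(((S(-9*4, -2) + 246*(-354)) - 489619) + 608865) = 1/((((-12 + 4*(-9*4)) + 246*(-354)) - 489619) + 608865) = 1/((((-12 + 4*(-36)) - 87084) - 489619) + 608865) = 1/((((-12 - 144) - 87084) - 489619) + 608865) = 1/(((-156 - 87084) - 489619) + 608865) = 1/((-87240 - 489619) + 608865) = 1/(-576859 + 608865) = 1/32006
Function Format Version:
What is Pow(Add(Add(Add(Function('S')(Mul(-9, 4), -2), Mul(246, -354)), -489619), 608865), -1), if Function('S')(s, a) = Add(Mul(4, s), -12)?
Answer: Rational(1, 32006) ≈ 3.1244e-5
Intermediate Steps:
Function('S')(s, a) = Add(-12, Mul(4, s))
Pow(Add(Add(Add(Function('S')(Mul(-9, 4), -2), Mul(246, -354)), -489619), 608865), -1) = Pow(Add(Add(Add(Add(-12, Mul(4, Mul(-9, 4))), Mul(246, -354)), -489619), 608865), -1) = Pow(Add(Add(Add(Add(-12, Mul(4, -36)), -87084), -489619), 608865), -1) = Pow(Add(Add(Add(Add(-12, -144), -87084), -489619), 608865), -1) = Pow(Add(Add(Add(-156, -87084), -489619), 608865), -1) = Pow(Add(Add(-87240, -489619), 608865), -1) = Pow(Add(-576859, 608865), -1) = Pow(32006, -1) = Rational(1, 32006)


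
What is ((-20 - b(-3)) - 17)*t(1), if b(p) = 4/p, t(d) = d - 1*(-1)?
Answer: -214/3 ≈ -71.333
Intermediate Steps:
t(d) = 1 + d (t(d) = d + 1 = 1 + d)
((-20 - b(-3)) - 17)*t(1) = ((-20 - 4/(-3)) - 17)*(1 + 1) = ((-20 - 4*(-1)/3) - 17)*2 = ((-20 - 1*(-4/3)) - 17)*2 = ((-20 + 4/3) - 17)*2 = (-56/3 - 17)*2 = -107/3*2 = -214/3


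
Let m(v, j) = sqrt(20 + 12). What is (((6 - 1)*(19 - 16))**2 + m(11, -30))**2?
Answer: 50657 + 1800*sqrt(2) ≈ 53203.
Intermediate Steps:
m(v, j) = 4*sqrt(2) (m(v, j) = sqrt(32) = 4*sqrt(2))
(((6 - 1)*(19 - 16))**2 + m(11, -30))**2 = (((6 - 1)*(19 - 16))**2 + 4*sqrt(2))**2 = ((5*3)**2 + 4*sqrt(2))**2 = (15**2 + 4*sqrt(2))**2 = (225 + 4*sqrt(2))**2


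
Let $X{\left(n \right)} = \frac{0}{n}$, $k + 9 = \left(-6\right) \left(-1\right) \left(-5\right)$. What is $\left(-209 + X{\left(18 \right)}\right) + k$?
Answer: $-248$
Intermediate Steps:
$k = -39$ ($k = -9 + \left(-6\right) \left(-1\right) \left(-5\right) = -9 + 6 \left(-5\right) = -9 - 30 = -39$)
$X{\left(n \right)} = 0$
$\left(-209 + X{\left(18 \right)}\right) + k = \left(-209 + 0\right) - 39 = -209 - 39 = -248$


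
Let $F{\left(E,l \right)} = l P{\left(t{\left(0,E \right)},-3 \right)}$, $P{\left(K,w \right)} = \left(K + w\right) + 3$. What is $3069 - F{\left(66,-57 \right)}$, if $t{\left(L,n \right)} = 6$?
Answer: $3411$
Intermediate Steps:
$P{\left(K,w \right)} = 3 + K + w$
$F{\left(E,l \right)} = 6 l$ ($F{\left(E,l \right)} = l \left(3 + 6 - 3\right) = l 6 = 6 l$)
$3069 - F{\left(66,-57 \right)} = 3069 - 6 \left(-57\right) = 3069 - -342 = 3069 + 342 = 3411$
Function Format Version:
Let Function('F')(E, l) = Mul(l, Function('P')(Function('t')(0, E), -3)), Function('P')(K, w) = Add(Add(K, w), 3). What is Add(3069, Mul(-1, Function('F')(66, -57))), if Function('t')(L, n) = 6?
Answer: 3411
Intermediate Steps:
Function('P')(K, w) = Add(3, K, w)
Function('F')(E, l) = Mul(6, l) (Function('F')(E, l) = Mul(l, Add(3, 6, -3)) = Mul(l, 6) = Mul(6, l))
Add(3069, Mul(-1, Function('F')(66, -57))) = Add(3069, Mul(-1, Mul(6, -57))) = Add(3069, Mul(-1, -342)) = Add(3069, 342) = 3411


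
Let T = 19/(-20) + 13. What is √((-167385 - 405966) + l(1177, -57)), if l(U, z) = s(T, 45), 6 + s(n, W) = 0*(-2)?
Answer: I*√573357 ≈ 757.2*I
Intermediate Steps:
T = 241/20 (T = 19*(-1/20) + 13 = -19/20 + 13 = 241/20 ≈ 12.050)
s(n, W) = -6 (s(n, W) = -6 + 0*(-2) = -6 + 0 = -6)
l(U, z) = -6
√((-167385 - 405966) + l(1177, -57)) = √((-167385 - 405966) - 6) = √(-573351 - 6) = √(-573357) = I*√573357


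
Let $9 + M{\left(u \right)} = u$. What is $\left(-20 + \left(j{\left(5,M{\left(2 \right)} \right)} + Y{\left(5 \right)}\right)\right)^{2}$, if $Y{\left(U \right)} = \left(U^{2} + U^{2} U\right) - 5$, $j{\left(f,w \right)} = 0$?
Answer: $15625$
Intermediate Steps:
$M{\left(u \right)} = -9 + u$
$Y{\left(U \right)} = -5 + U^{2} + U^{3}$ ($Y{\left(U \right)} = \left(U^{2} + U^{3}\right) - 5 = -5 + U^{2} + U^{3}$)
$\left(-20 + \left(j{\left(5,M{\left(2 \right)} \right)} + Y{\left(5 \right)}\right)\right)^{2} = \left(-20 + \left(0 + \left(-5 + 5^{2} + 5^{3}\right)\right)\right)^{2} = \left(-20 + \left(0 + \left(-5 + 25 + 125\right)\right)\right)^{2} = \left(-20 + \left(0 + 145\right)\right)^{2} = \left(-20 + 145\right)^{2} = 125^{2} = 15625$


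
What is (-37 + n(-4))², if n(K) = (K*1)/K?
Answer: 1296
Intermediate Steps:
n(K) = 1 (n(K) = K/K = 1)
(-37 + n(-4))² = (-37 + 1)² = (-36)² = 1296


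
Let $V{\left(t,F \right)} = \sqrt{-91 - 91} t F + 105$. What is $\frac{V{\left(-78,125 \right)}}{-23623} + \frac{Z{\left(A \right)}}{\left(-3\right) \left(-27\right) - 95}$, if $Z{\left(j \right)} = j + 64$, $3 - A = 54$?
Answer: $- \frac{308569}{330722} + \frac{9750 i \sqrt{182}}{23623} \approx -0.93302 + 5.5681 i$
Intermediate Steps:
$A = -51$ ($A = 3 - 54 = -51$)
$Z{\left(j \right)} = 64 + j$
$V{\left(t,F \right)} = 105 + i F t \sqrt{182}$ ($V{\left(t,F \right)} = \sqrt{-182} t F + 105 = i \sqrt{182} t F + 105 = i t \sqrt{182} F + 105 = i F t \sqrt{182} + 105 = 105 + i F t \sqrt{182}$)
$\frac{V{\left(-78,125 \right)}}{-23623} + \frac{Z{\left(A \right)}}{\left(-3\right) \left(-27\right) - 95} = \frac{105 + i 125 \left(-78\right) \sqrt{182}}{-23623} + \frac{64 - 51}{\left(-3\right) \left(-27\right) - 95} = \left(105 - 9750 i \sqrt{182}\right) \left(- \frac{1}{23623}\right) + \frac{13}{81 - 95} = \left(- \frac{105}{23623} + \frac{9750 i \sqrt{182}}{23623}\right) + \frac{13}{-14} = \left(- \frac{105}{23623} + \frac{9750 i \sqrt{182}}{23623}\right) + 13 \left(- \frac{1}{14}\right) = \left(- \frac{105}{23623} + \frac{9750 i \sqrt{182}}{23623}\right) - \frac{13}{14} = - \frac{308569}{330722} + \frac{9750 i \sqrt{182}}{23623}$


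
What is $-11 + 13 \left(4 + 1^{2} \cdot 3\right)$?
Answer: $80$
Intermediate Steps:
$-11 + 13 \left(4 + 1^{2} \cdot 3\right) = -11 + 13 \left(4 + 1 \cdot 3\right) = -11 + 13 \left(4 + 3\right) = -11 + 13 \cdot 7 = -11 + 91 = 80$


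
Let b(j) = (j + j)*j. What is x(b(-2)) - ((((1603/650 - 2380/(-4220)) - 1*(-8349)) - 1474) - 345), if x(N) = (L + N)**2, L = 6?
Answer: -869123683/137150 ≈ -6337.0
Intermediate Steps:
b(j) = 2*j**2 (b(j) = (2*j)*j = 2*j**2)
x(N) = (6 + N)**2
x(b(-2)) - ((((1603/650 - 2380/(-4220)) - 1*(-8349)) - 1474) - 345) = (6 + 2*(-2)**2)**2 - ((((1603/650 - 2380/(-4220)) - 1*(-8349)) - 1474) - 345) = (6 + 2*4)**2 - ((((1603*(1/650) - 2380*(-1/4220)) + 8349) - 1474) - 345) = (6 + 8)**2 - ((((1603/650 + 119/211) + 8349) - 1474) - 345) = 14**2 - (((415583/137150 + 8349) - 1474) - 345) = 196 - ((1145480933/137150 - 1474) - 345) = 196 - (943321833/137150 - 345) = 196 - 1*896005083/137150 = 196 - 896005083/137150 = -869123683/137150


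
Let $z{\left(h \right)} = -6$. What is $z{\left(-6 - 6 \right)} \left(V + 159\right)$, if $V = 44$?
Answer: $-1218$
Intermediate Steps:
$z{\left(-6 - 6 \right)} \left(V + 159\right) = - 6 \left(44 + 159\right) = \left(-6\right) 203 = -1218$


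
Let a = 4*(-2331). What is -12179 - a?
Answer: -2855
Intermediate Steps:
a = -9324
-12179 - a = -12179 - 1*(-9324) = -12179 + 9324 = -2855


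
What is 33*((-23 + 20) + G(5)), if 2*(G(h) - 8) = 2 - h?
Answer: 231/2 ≈ 115.50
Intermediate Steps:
G(h) = 9 - h/2 (G(h) = 8 + (2 - h)/2 = 8 + (1 - h/2) = 9 - h/2)
33*((-23 + 20) + G(5)) = 33*((-23 + 20) + (9 - ½*5)) = 33*(-3 + (9 - 5/2)) = 33*(-3 + 13/2) = 33*(7/2) = 231/2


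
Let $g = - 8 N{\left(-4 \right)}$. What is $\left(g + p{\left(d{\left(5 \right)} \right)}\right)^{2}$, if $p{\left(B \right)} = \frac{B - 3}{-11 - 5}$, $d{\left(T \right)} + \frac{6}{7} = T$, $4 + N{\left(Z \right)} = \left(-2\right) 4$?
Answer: $\frac{1803649}{196} \approx 9202.3$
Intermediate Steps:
$N{\left(Z \right)} = -12$ ($N{\left(Z \right)} = -4 - 8 = -12$)
$d{\left(T \right)} = - \frac{6}{7} + T$
$p{\left(B \right)} = \frac{3}{16} - \frac{B}{16}$ ($p{\left(B \right)} = \frac{-3 + B}{-16} = \left(-3 + B\right) \left(- \frac{1}{16}\right) = \frac{3}{16} - \frac{B}{16}$)
$g = 96$ ($g = \left(-8\right) \left(-12\right) = 96$)
$\left(g + p{\left(d{\left(5 \right)} \right)}\right)^{2} = \left(96 + \left(\frac{3}{16} - \frac{- \frac{6}{7} + 5}{16}\right)\right)^{2} = \left(96 + \left(\frac{3}{16} - \frac{29}{112}\right)\right)^{2} = \left(96 - \frac{1}{14}\right)^{2} = \left(\frac{1343}{14}\right)^{2} = \frac{1803649}{196}$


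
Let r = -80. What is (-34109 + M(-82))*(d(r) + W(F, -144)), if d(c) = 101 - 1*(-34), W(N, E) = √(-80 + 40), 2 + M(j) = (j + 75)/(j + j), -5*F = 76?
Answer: -755216595/164 - 5594197*I*√10/82 ≈ -4.605e+6 - 2.1574e+5*I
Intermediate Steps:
F = -76/5 (F = -⅕*76 = -76/5 ≈ -15.200)
M(j) = -2 + (75 + j)/(2*j) (M(j) = -2 + (j + 75)/(j + j) = -2 + (75 + j)/((2*j)) = -2 + (75 + j)*(1/(2*j)) = -2 + (75 + j)/(2*j))
W(N, E) = 2*I*√10 (W(N, E) = √(-40) = 2*I*√10)
d(c) = 135 (d(c) = 101 + 34 = 135)
(-34109 + M(-82))*(d(r) + W(F, -144)) = (-34109 + (3/2)*(25 - 1*(-82))/(-82))*(135 + 2*I*√10) = (-34109 + (3/2)*(-1/82)*(25 + 82))*(135 + 2*I*√10) = (-34109 + (3/2)*(-1/82)*107)*(135 + 2*I*√10) = (-34109 - 321/164)*(135 + 2*I*√10) = -5594197*(135 + 2*I*√10)/164 = -755216595/164 - 5594197*I*√10/82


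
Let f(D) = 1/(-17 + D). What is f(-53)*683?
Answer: -683/70 ≈ -9.7571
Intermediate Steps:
f(-53)*683 = 683/(-17 - 53) = 683/(-70) = -1/70*683 = -683/70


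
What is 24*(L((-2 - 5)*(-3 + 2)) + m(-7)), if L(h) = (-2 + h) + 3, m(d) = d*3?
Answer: -312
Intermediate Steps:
m(d) = 3*d
L(h) = 1 + h
24*(L((-2 - 5)*(-3 + 2)) + m(-7)) = 24*((1 + (-2 - 5)*(-3 + 2)) + 3*(-7)) = 24*((1 - 7*(-1)) - 21) = 24*((1 + 7) - 21) = 24*(8 - 21) = 24*(-13) = -312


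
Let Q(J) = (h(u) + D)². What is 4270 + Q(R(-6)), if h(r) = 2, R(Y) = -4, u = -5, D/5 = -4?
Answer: 4594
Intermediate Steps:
D = -20 (D = 5*(-4) = -20)
Q(J) = 324 (Q(J) = (2 - 20)² = (-18)² = 324)
4270 + Q(R(-6)) = 4270 + 324 = 4594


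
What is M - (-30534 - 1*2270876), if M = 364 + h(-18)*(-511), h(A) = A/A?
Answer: 2301263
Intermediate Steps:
h(A) = 1
M = -147 (M = 364 + 1*(-511) = 364 - 511 = -147)
M - (-30534 - 1*2270876) = -147 - (-30534 - 1*2270876) = -147 - (-30534 - 2270876) = -147 - 1*(-2301410) = -147 + 2301410 = 2301263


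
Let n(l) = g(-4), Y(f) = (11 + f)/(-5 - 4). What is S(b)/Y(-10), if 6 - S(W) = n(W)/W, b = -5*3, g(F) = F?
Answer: -258/5 ≈ -51.600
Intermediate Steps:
Y(f) = -11/9 - f/9 (Y(f) = (11 + f)/(-9) = (11 + f)*(-1/9) = -11/9 - f/9)
n(l) = -4
b = -15
S(W) = 6 + 4/W (S(W) = 6 - (-4)/W = 6 + 4/W)
S(b)/Y(-10) = (6 + 4/(-15))/(-11/9 - 1/9*(-10)) = (6 + 4*(-1/15))/(-11/9 + 10/9) = (6 - 4/15)/(-1/9) = (86/15)*(-9) = -258/5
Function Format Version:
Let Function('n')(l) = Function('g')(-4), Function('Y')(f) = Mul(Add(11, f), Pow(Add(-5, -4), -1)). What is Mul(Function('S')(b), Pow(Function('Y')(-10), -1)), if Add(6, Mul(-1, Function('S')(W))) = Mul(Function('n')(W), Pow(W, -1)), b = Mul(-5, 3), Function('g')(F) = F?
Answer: Rational(-258, 5) ≈ -51.600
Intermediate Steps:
Function('Y')(f) = Add(Rational(-11, 9), Mul(Rational(-1, 9), f)) (Function('Y')(f) = Mul(Add(11, f), Pow(-9, -1)) = Mul(Add(11, f), Rational(-1, 9)) = Add(Rational(-11, 9), Mul(Rational(-1, 9), f)))
Function('n')(l) = -4
b = -15
Function('S')(W) = Add(6, Mul(4, Pow(W, -1))) (Function('S')(W) = Add(6, Mul(-1, Mul(-4, Pow(W, -1)))) = Add(6, Mul(4, Pow(W, -1))))
Mul(Function('S')(b), Pow(Function('Y')(-10), -1)) = Mul(Add(6, Mul(4, Pow(-15, -1))), Pow(Add(Rational(-11, 9), Mul(Rational(-1, 9), -10)), -1)) = Mul(Add(6, Mul(4, Rational(-1, 15))), Pow(Add(Rational(-11, 9), Rational(10, 9)), -1)) = Mul(Add(6, Rational(-4, 15)), Pow(Rational(-1, 9), -1)) = Mul(Rational(86, 15), -9) = Rational(-258, 5)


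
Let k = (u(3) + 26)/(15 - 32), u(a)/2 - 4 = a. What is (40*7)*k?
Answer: -11200/17 ≈ -658.82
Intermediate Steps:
u(a) = 8 + 2*a
k = -40/17 (k = ((8 + 2*3) + 26)/(15 - 32) = ((8 + 6) + 26)/(-17) = (14 + 26)*(-1/17) = 40*(-1/17) = -40/17 ≈ -2.3529)
(40*7)*k = (40*7)*(-40/17) = 280*(-40/17) = -11200/17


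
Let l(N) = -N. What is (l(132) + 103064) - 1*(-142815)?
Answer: 245747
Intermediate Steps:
(l(132) + 103064) - 1*(-142815) = (-1*132 + 103064) - 1*(-142815) = (-132 + 103064) + 142815 = 102932 + 142815 = 245747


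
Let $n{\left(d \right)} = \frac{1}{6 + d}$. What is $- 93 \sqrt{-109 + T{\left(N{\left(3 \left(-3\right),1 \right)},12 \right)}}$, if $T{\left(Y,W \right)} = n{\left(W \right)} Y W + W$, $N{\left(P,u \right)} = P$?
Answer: $- 93 i \sqrt{103} \approx - 943.85 i$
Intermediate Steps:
$T{\left(Y,W \right)} = W + \frac{W Y}{6 + W}$ ($T{\left(Y,W \right)} = \frac{Y}{6 + W} W + W = \frac{W Y}{6 + W} + W = W + \frac{W Y}{6 + W}$)
$- 93 \sqrt{-109 + T{\left(N{\left(3 \left(-3\right),1 \right)},12 \right)}} = - 93 \sqrt{-109 + \frac{12 \left(6 + 12 + 3 \left(-3\right)\right)}{6 + 12}} = - 93 \sqrt{-109 + \frac{12 \left(6 + 12 - 9\right)}{18}} = - 93 \sqrt{-109 + 12 \cdot \frac{1}{18} \cdot 9} = - 93 \sqrt{-109 + 6} = - 93 \sqrt{-103} = - 93 i \sqrt{103}$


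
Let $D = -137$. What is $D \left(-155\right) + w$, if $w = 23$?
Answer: $21258$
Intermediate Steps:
$D \left(-155\right) + w = \left(-137\right) \left(-155\right) + 23 = 21235 + 23 = 21258$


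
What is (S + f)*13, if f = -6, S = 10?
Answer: 52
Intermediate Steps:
(S + f)*13 = (10 - 6)*13 = 4*13 = 52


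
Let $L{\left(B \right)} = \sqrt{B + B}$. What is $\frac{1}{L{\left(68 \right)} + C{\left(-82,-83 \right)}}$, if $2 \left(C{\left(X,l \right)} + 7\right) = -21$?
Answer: $- \frac{70}{681} - \frac{8 \sqrt{34}}{681} \approx -0.17129$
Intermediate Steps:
$C{\left(X,l \right)} = - \frac{35}{2}$ ($C{\left(X,l \right)} = -7 + \frac{1}{2} \left(-21\right) = -7 - \frac{21}{2} = - \frac{35}{2}$)
$L{\left(B \right)} = \sqrt{2} \sqrt{B}$ ($L{\left(B \right)} = \sqrt{2 B} = \sqrt{2} \sqrt{B}$)
$\frac{1}{L{\left(68 \right)} + C{\left(-82,-83 \right)}} = \frac{1}{\sqrt{2} \sqrt{68} - \frac{35}{2}} = \frac{1}{\sqrt{2} \cdot 2 \sqrt{17} - \frac{35}{2}} = \frac{1}{2 \sqrt{34} - \frac{35}{2}} = \frac{1}{- \frac{35}{2} + 2 \sqrt{34}}$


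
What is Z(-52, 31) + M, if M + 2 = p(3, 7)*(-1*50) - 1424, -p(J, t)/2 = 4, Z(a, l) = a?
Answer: -1078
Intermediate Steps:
p(J, t) = -8 (p(J, t) = -2*4 = -8)
M = -1026 (M = -2 + (-(-8)*50 - 1424) = -2 + (-8*(-50) - 1424) = -2 + (400 - 1424) = -2 - 1024 = -1026)
Z(-52, 31) + M = -52 - 1026 = -1078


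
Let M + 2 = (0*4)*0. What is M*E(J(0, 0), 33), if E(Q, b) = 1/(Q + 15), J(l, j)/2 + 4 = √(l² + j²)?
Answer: -2/7 ≈ -0.28571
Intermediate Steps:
J(l, j) = -8 + 2*√(j² + l²) (J(l, j) = -8 + 2*√(l² + j²) = -8 + 2*√(j² + l²))
M = -2 (M = -2 + (0*4)*0 = -2 + 0*0 = -2 + 0 = -2)
E(Q, b) = 1/(15 + Q)
M*E(J(0, 0), 33) = -2/(15 + (-8 + 2*√(0² + 0²))) = -2/(15 + (-8 + 2*√(0 + 0))) = -2/(15 + (-8 + 2*√0)) = -2/(15 + (-8 + 2*0)) = -2/(15 + (-8 + 0)) = -2/(15 - 8) = -2/7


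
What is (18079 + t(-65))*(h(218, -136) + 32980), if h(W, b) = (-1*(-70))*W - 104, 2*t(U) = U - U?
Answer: 870250744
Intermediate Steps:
t(U) = 0 (t(U) = (U - U)/2 = (½)*0 = 0)
h(W, b) = -104 + 70*W (h(W, b) = 70*W - 104 = -104 + 70*W)
(18079 + t(-65))*(h(218, -136) + 32980) = (18079 + 0)*((-104 + 70*218) + 32980) = 18079*((-104 + 15260) + 32980) = 18079*(15156 + 32980) = 18079*48136 = 870250744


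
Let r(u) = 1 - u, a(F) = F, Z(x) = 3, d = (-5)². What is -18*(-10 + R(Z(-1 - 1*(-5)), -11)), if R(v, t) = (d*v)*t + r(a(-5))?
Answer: 14922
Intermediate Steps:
d = 25
R(v, t) = 6 + 25*t*v (R(v, t) = (25*v)*t + (1 - 1*(-5)) = 25*t*v + (1 + 5) = 25*t*v + 6 = 6 + 25*t*v)
-18*(-10 + R(Z(-1 - 1*(-5)), -11)) = -18*(-10 + (6 + 25*(-11)*3)) = -18*(-10 + (6 - 825)) = -18*(-10 - 819) = -18*(-829) = 14922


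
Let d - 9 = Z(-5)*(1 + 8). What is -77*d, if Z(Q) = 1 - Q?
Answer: -4851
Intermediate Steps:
d = 63 (d = 9 + (1 - 1*(-5))*(1 + 8) = 9 + (1 + 5)*9 = 9 + 6*9 = 9 + 54 = 63)
-77*d = -77*63 = -4851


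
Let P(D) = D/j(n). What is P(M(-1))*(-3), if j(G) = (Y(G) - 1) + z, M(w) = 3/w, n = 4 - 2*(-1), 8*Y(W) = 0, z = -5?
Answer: -3/2 ≈ -1.5000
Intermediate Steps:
Y(W) = 0 (Y(W) = (1/8)*0 = 0)
n = 6 (n = 4 + 2 = 6)
j(G) = -6 (j(G) = (0 - 1) - 5 = -1 - 5 = -6)
P(D) = -D/6 (P(D) = D/(-6) = D*(-1/6) = -D/6)
P(M(-1))*(-3) = -1/(2*(-1))*(-3) = -(-1)/2*(-3) = -1/6*(-3)*(-3) = (1/2)*(-3) = -3/2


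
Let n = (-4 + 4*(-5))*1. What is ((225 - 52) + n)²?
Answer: 22201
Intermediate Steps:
n = -24 (n = (-4 - 20)*1 = -24*1 = -24)
((225 - 52) + n)² = ((225 - 52) - 24)² = (173 - 24)² = 149² = 22201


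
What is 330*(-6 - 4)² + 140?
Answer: 33140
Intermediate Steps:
330*(-6 - 4)² + 140 = 330*(-10)² + 140 = 330*100 + 140 = 33000 + 140 = 33140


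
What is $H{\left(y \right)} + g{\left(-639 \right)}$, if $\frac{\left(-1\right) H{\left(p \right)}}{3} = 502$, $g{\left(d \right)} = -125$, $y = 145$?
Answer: $-1631$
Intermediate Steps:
$H{\left(p \right)} = -1506$ ($H{\left(p \right)} = \left(-3\right) 502 = -1506$)
$H{\left(y \right)} + g{\left(-639 \right)} = -1506 - 125 = -1631$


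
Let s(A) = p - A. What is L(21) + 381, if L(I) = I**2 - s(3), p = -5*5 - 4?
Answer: 854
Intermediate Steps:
p = -29 (p = -25 - 4 = -29)
s(A) = -29 - A
L(I) = 32 + I**2 (L(I) = I**2 - (-29 - 1*3) = I**2 - (-29 - 3) = I**2 - 1*(-32) = I**2 + 32 = 32 + I**2)
L(21) + 381 = (32 + 21**2) + 381 = (32 + 441) + 381 = 473 + 381 = 854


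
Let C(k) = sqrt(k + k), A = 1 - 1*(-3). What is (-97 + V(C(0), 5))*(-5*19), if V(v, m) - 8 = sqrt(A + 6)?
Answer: 8455 - 95*sqrt(10) ≈ 8154.6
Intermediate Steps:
A = 4 (A = 1 + 3 = 4)
C(k) = sqrt(2)*sqrt(k) (C(k) = sqrt(2*k) = sqrt(2)*sqrt(k))
V(v, m) = 8 + sqrt(10) (V(v, m) = 8 + sqrt(4 + 6) = 8 + sqrt(10))
(-97 + V(C(0), 5))*(-5*19) = (-97 + (8 + sqrt(10)))*(-5*19) = (-89 + sqrt(10))*(-95) = 8455 - 95*sqrt(10)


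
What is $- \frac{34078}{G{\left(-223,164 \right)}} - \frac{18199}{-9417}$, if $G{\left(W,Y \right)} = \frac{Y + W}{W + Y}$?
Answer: $- \frac{320894327}{9417} \approx -34076.0$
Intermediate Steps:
$G{\left(W,Y \right)} = 1$ ($G{\left(W,Y \right)} = \frac{W + Y}{W + Y} = 1$)
$- \frac{34078}{G{\left(-223,164 \right)}} - \frac{18199}{-9417} = - \frac{34078}{1} - \frac{18199}{-9417} = \left(-34078\right) 1 - - \frac{18199}{9417} = -34078 + \frac{18199}{9417} = - \frac{320894327}{9417}$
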